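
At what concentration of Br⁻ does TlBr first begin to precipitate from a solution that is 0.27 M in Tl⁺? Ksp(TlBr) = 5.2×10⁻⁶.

1.9×10⁻⁵ M

The threshold for precipitation is Q = Ksp.
TlBr(s) ⇌ Tl⁺(aq) + Br⁻(aq)
Ksp = [Tl⁺][Br⁻] = [Br⁻](0.27)
[Br⁻] = 5.2×10⁻⁶ / (0.27) = 1.9×10⁻⁵
[Br⁻] = 1.9×10⁻⁵ M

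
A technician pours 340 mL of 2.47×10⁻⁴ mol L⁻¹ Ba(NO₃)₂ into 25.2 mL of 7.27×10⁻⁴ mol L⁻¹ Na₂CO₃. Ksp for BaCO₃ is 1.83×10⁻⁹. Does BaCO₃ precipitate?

Yes

After mixing, V = 340 mL + 25.2 mL = 365.2 mL.
[Ba²⁺] = (2.47×10⁻⁴)(340)/365.2 = 2.30×10⁻⁴ mol L⁻¹
[CO₃²⁻] = (7.27×10⁻⁴)(25.2)/365.2 = 5.02×10⁻⁵ mol L⁻¹
Q = [Ba²⁺][CO₃²⁻] = 1.15×10⁻⁸
Q = 1.15×10⁻⁸ > Ksp = 1.83×10⁻⁹, so the solution is supersaturated and BaCO₃ precipitates.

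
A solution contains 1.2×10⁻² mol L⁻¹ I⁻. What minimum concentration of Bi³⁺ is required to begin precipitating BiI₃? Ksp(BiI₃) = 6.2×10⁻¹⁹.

3.6×10⁻¹³ M

A salt starts to precipitate once the ion product Q reaches its Ksp.
BiI₃(s) ⇌ Bi³⁺(aq) + 3 I⁻(aq)
Ksp = [Bi³⁺][I⁻]^3 = [Bi³⁺](1.2×10⁻²)^3
[Bi³⁺] = 6.2×10⁻¹⁹ / (1.2×10⁻²)^3 = 3.6×10⁻¹³
[Bi³⁺] = 3.6×10⁻¹³ mol L⁻¹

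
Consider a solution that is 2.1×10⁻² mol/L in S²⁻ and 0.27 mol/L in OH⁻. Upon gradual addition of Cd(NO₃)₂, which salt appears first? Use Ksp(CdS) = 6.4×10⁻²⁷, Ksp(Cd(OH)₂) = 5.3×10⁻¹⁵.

CdS

Precipitation begins when Q = Ksp.
For CdS: [Cd²⁺] = (Ksp/[S²⁻]) = 3.0×10⁻²⁵ mol/L
For Cd(OH)₂: [Cd²⁺] = (Ksp/[OH⁻]^2) = 7.3×10⁻¹⁴ mol/L
The smaller threshold [Cd²⁺] is reached first, so CdS precipitates first.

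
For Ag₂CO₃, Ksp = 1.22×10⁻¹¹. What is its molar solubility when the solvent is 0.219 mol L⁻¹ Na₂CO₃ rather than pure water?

3.73×10⁻⁶ M

Ag₂CO₃(s) ⇌ 2 Ag⁺(aq) + CO₃²⁻(aq)
With CO₃²⁻ already at 0.219 mol L⁻¹ and s small, take [CO₃²⁻] ≈ 0.219 mol L⁻¹ and [Ag⁺] = 2s.
Ksp = [Ag⁺]^2[CO₃²⁻] = (2s)^2(0.219)
(2s)^2 = 1.22×10⁻¹¹ / (0.219) = 5.57×10⁻¹¹
s = 3.73×10⁻⁶ mol L⁻¹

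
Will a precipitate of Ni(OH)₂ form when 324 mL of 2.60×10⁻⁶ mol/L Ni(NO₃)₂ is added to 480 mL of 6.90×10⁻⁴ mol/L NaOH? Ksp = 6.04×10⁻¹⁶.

Yes

Total volume after mixing = 324 + 480 = 804 mL.
[Ni²⁺] = (2.60×10⁻⁶)(324)/804 = 1.05×10⁻⁶ mol/L
[OH⁻] = (6.90×10⁻⁴)(480)/804 = 4.12×10⁻⁴ mol/L
Q = [Ni²⁺][OH⁻]^2 = 1.78×10⁻¹³
Because Q > Ksp (1.78×10⁻¹³ vs 6.04×10⁻¹⁶), a precipitate of Ni(OH)₂ forms.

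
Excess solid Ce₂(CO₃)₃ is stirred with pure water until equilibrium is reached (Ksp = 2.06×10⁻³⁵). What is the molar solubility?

Ce₂(CO₃)₃(s) ⇌ 2 Ce³⁺(aq) + 3 CO₃²⁻(aq)
With molar solubility s: [Ce³⁺] = 2s, [CO₃²⁻] = 3s.
Ksp = [Ce³⁺]^2[CO₃²⁻]^3 = (2s)^2 · (3s)^3 = 108s^5
108s^5 = 2.06×10⁻³⁵  ⇒  s^5 = 1.91×10⁻³⁷
Taking the 5th root, s = 4.53×10⁻⁸ M.

4.53×10⁻⁸ M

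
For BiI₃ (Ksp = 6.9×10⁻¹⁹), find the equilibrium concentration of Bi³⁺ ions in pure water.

1.3×10⁻⁵ M

BiI₃(s) ⇌ Bi³⁺(aq) + 3 I⁻(aq)
With molar solubility s: [Bi³⁺] = s, [I⁻] = 3s.
Ksp = [Bi³⁺][I⁻]^3 = s · (3s)^3 = 27s^4 = 6.9×10⁻¹⁹
s = 1.3×10⁻⁵ M
[Bi³⁺] = s = 1.3×10⁻⁵ M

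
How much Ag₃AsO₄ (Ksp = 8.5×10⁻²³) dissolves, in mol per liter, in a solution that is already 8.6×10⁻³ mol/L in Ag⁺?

Ag₃AsO₄(s) ⇌ 3 Ag⁺(aq) + AsO₄³⁻(aq)
Let s be the solubility of Ag₃AsO₄ here. The common ion gives [Ag⁺] ≈ 8.6×10⁻³ mol/L, and [AsO₄³⁻] = s.
Ksp = [Ag⁺]^3[AsO₄³⁻] = (8.6×10⁻³)^3s
s = 8.5×10⁻²³ / (8.6×10⁻³)^3 = 1.3×10⁻¹⁶
s = 1.3×10⁻¹⁶ mol/L

1.3×10⁻¹⁶ M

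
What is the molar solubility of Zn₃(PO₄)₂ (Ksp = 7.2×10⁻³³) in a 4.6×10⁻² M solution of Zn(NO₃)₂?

Zn₃(PO₄)₂(s) ⇌ 3 Zn²⁺(aq) + 2 PO₄³⁻(aq)
With Zn²⁺ already at 4.6×10⁻² M and s small, take [Zn²⁺] ≈ 4.6×10⁻² M and [PO₄³⁻] = 2s.
Ksp = [Zn²⁺]^3[PO₄³⁻]^2 = (4.6×10⁻²)^3(2s)^2
(2s)^2 = 7.2×10⁻³³ / (4.6×10⁻²)^3 = 7.4×10⁻²⁹
s = 4.3×10⁻¹⁵ M

4.3×10⁻¹⁵ M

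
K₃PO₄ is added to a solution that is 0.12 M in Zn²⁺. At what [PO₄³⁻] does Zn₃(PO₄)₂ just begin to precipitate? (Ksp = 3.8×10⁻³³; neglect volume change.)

1.5×10⁻¹⁵ M

The threshold for precipitation is Q = Ksp.
Zn₃(PO₄)₂(s) ⇌ 3 Zn²⁺(aq) + 2 PO₄³⁻(aq)
Ksp = [Zn²⁺]^3[PO₄³⁻]^2 = [PO₄³⁻]^2(0.12)^3
[PO₄³⁻]^2 = 3.8×10⁻³³ / (0.12)^3 = 2.2×10⁻³⁰
[PO₄³⁻] = 1.5×10⁻¹⁵ M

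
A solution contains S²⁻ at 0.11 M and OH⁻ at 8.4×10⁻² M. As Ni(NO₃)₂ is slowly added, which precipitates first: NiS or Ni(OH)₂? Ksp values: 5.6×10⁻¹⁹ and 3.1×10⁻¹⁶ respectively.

NiS

The threshold for precipitation is Q = Ksp.
For NiS: [Ni²⁺] = (Ksp/[S²⁻]) = 5.1×10⁻¹⁸ M
For Ni(OH)₂: [Ni²⁺] = (Ksp/[OH⁻]^2) = 4.4×10⁻¹⁴ M
The smaller threshold [Ni²⁺] is reached first, so NiS precipitates first.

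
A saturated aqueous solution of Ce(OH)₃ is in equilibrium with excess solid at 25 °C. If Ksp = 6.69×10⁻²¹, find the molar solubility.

Ce(OH)₃(s) ⇌ Ce³⁺(aq) + 3 OH⁻(aq)
For each mole of Ce(OH)₃ that dissolves per liter, [Ce³⁺] = s and [OH⁻] = 3s; let s denote this solubility.
Ksp = [Ce³⁺][OH⁻]^3 = s · (3s)^3 = 27s^4
27s^4 = 6.69×10⁻²¹  ⇒  s^4 = 2.48×10⁻²²
s = 3.97×10⁻⁶ mol/L

3.97×10⁻⁶ M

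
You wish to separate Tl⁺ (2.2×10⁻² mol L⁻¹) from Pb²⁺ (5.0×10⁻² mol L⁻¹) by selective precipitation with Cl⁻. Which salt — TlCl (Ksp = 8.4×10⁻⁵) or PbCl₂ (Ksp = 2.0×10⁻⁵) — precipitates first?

A salt starts to precipitate once the ion product Q reaches its Ksp.
For TlCl: [Cl⁻] = (Ksp/[Tl⁺]) = 3.8×10⁻³ mol L⁻¹
For PbCl₂: [Cl⁻] = (Ksp/[Pb²⁺])^(1/2) = 2.0×10⁻² mol L⁻¹
Since TlCl needs less Cl⁻ to reach saturation, it precipitates first.

TlCl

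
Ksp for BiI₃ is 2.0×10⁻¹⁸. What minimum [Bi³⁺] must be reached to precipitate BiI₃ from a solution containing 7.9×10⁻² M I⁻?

4.1×10⁻¹⁵ M

The threshold for precipitation is Q = Ksp.
BiI₃(s) ⇌ Bi³⁺(aq) + 3 I⁻(aq)
Ksp = [Bi³⁺][I⁻]^3 = [Bi³⁺](7.9×10⁻²)^3
[Bi³⁺] = 2.0×10⁻¹⁸ / (7.9×10⁻²)^3 = 4.1×10⁻¹⁵
[Bi³⁺] = 4.1×10⁻¹⁵ M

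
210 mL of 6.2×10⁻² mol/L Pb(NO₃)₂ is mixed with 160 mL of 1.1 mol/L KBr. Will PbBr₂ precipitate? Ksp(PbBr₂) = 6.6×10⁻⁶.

Yes

Total volume after mixing = 210 + 160 = 370 mL.
[Pb²⁺] = (6.2×10⁻²)(210)/370 = 3.5×10⁻² mol/L
[Br⁻] = (1.1)(160)/370 = 0.48 mol/L
Q = [Pb²⁺][Br⁻]^2 = 8.0×10⁻³
Since Q (8.0×10⁻³) exceeds Ksp (6.6×10⁻⁶), PbBr₂ will precipitate.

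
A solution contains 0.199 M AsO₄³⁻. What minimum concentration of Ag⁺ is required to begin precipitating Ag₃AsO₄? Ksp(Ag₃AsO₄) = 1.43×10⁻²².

8.96×10⁻⁸ M

Each salt precipitates once Q = Ksp for that salt.
Ag₃AsO₄(s) ⇌ 3 Ag⁺(aq) + AsO₄³⁻(aq)
Ksp = [Ag⁺]^3[AsO₄³⁻] = [Ag⁺]^3(0.199)
[Ag⁺]^3 = 1.43×10⁻²² / (0.199) = 7.19×10⁻²²
[Ag⁺] = 8.96×10⁻⁸ M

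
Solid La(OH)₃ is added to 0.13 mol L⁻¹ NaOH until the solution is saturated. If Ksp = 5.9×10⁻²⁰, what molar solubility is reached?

La(OH)₃(s) ⇌ La³⁺(aq) + 3 OH⁻(aq)
Let s be the solubility of La(OH)₃ here. The common ion gives [OH⁻] ≈ 0.13 mol L⁻¹, and [La³⁺] = s.
Ksp = [La³⁺][OH⁻]^3 = s(0.13)^3
s = 5.9×10⁻²⁰ / (0.13)^3 = 2.7×10⁻¹⁷
s = 2.7×10⁻¹⁷ mol L⁻¹

2.7×10⁻¹⁷ M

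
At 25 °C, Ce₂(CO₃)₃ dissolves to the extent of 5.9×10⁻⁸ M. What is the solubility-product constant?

Ce₂(CO₃)₃(s) ⇌ 2 Ce³⁺(aq) + 3 CO₃²⁻(aq)
If s mol/L of Ce₂(CO₃)₃ dissolves, [Ce³⁺] = 2s and [CO₃²⁻] = 3s.
Ksp = [Ce³⁺]^2[CO₃²⁻]^3 = (2s)^2 · (3s)^3 = 108s^5
Ksp = 108 × (5.9×10⁻⁸)^5 = 7.7×10⁻³⁵

Ksp = 7.7×10⁻³⁵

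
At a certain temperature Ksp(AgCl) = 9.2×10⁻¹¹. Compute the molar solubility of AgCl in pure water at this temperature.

AgCl(s) ⇌ Ag⁺(aq) + Cl⁻(aq)
If s mol/L of AgCl dissolves, [Ag⁺] = s and [Cl⁻] = s.
Ksp = [Ag⁺][Cl⁻] = s · s = s^2
s^2 = 9.2×10⁻¹¹
Taking the 2nd root, s = 9.6×10⁻⁶ mol/L.

9.6×10⁻⁶ M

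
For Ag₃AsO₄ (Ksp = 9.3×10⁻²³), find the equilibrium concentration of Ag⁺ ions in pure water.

4.1×10⁻⁶ M

Ag₃AsO₄(s) ⇌ 3 Ag⁺(aq) + AsO₄³⁻(aq)
If s mol/L of Ag₃AsO₄ dissolves, [Ag⁺] = 3s and [AsO₄³⁻] = s.
Ksp = [Ag⁺]^3[AsO₄³⁻] = (3s)^3 · s = 27s^4 = 9.3×10⁻²³
s = 1.4×10⁻⁶ mol L⁻¹
[Ag⁺] = 3s = 4.1×10⁻⁶ mol L⁻¹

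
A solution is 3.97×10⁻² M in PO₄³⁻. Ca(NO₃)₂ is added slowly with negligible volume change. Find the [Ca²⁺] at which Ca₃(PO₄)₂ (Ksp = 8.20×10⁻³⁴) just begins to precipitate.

8.04×10⁻¹¹ M

Each salt precipitates once Q = Ksp for that salt.
Ca₃(PO₄)₂(s) ⇌ 3 Ca²⁺(aq) + 2 PO₄³⁻(aq)
Ksp = [Ca²⁺]^3[PO₄³⁻]^2 = [Ca²⁺]^3(3.97×10⁻²)^2
[Ca²⁺]^3 = 8.20×10⁻³⁴ / (3.97×10⁻²)^2 = 5.20×10⁻³¹
[Ca²⁺] = 8.04×10⁻¹¹ M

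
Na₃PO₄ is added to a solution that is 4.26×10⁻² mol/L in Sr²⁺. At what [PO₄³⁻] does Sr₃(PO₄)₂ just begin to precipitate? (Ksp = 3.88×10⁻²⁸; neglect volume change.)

2.24×10⁻¹² M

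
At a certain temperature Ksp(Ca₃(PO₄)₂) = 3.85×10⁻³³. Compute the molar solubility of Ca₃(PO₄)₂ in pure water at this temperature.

Ca₃(PO₄)₂(s) ⇌ 3 Ca²⁺(aq) + 2 PO₄³⁻(aq)
If s mol/L of Ca₃(PO₄)₂ dissolves, [Ca²⁺] = 3s and [PO₄³⁻] = 2s.
Ksp = [Ca²⁺]^3[PO₄³⁻]^2 = (3s)^3 · (2s)^2 = 108s^5
108s^5 = 3.85×10⁻³³  ⇒  s^5 = 3.56×10⁻³⁵
s = 1.29×10⁻⁷ mol/L

1.29×10⁻⁷ M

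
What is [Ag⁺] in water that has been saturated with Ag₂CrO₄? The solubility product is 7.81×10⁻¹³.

Ag₂CrO₄(s) ⇌ 2 Ag⁺(aq) + CrO₄²⁻(aq)
If s mol/L of Ag₂CrO₄ dissolves, [Ag⁺] = 2s and [CrO₄²⁻] = s.
Ksp = [Ag⁺]^2[CrO₄²⁻] = (2s)^2 · s = 4s^3 = 7.81×10⁻¹³
s = 5.80×10⁻⁵ M
[Ag⁺] = 2s = 1.16×10⁻⁴ M

1.16×10⁻⁴ M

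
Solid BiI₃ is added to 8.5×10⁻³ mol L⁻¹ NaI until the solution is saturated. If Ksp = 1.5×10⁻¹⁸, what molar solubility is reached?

2.4×10⁻¹² M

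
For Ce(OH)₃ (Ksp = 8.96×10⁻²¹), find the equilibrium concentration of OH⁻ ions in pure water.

Ce(OH)₃(s) ⇌ Ce³⁺(aq) + 3 OH⁻(aq)
Let s be the molar solubility. Then [Ce³⁺] = s and [OH⁻] = 3s.
Ksp = [Ce³⁺][OH⁻]^3 = s · (3s)^3 = 27s^4 = 8.96×10⁻²¹
s = 4.27×10⁻⁶ M
[OH⁻] = 3s = 1.28×10⁻⁵ M

1.28×10⁻⁵ M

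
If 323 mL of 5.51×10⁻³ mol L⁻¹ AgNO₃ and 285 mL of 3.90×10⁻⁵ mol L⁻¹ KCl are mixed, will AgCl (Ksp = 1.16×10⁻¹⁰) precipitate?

Yes

After mixing, V = 323 mL + 285 mL = 608 mL.
[Ag⁺] = (5.51×10⁻³)(323)/608 = 2.93×10⁻³ mol L⁻¹
[Cl⁻] = (3.90×10⁻⁵)(285)/608 = 1.83×10⁻⁵ mol L⁻¹
Q = [Ag⁺][Cl⁻] = 5.35×10⁻⁸
Q = 5.35×10⁻⁸ > Ksp = 1.16×10⁻¹⁰, so the solution is supersaturated and AgCl precipitates.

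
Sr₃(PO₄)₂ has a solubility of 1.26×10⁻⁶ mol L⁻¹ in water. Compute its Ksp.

Ksp = 3.43×10⁻²⁸

Sr₃(PO₄)₂(s) ⇌ 3 Sr²⁺(aq) + 2 PO₄³⁻(aq)
For each mole of Sr₃(PO₄)₂ that dissolves per liter, [Sr²⁺] = 3s and [PO₄³⁻] = 2s; let s denote this solubility.
Ksp = [Sr²⁺]^3[PO₄³⁻]^2 = (3s)^3 · (2s)^2 = 108s^5
Ksp = 108 × (1.26×10⁻⁶)^5 = 3.43×10⁻²⁸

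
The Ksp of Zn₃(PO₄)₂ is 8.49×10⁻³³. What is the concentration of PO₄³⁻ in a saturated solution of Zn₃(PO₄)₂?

3.02×10⁻⁷ M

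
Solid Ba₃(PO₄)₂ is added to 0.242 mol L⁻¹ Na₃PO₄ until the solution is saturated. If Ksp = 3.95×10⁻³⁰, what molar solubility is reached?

1.36×10⁻¹⁰ M

Ba₃(PO₄)₂(s) ⇌ 3 Ba²⁺(aq) + 2 PO₄³⁻(aq)
Let s be the solubility of Ba₃(PO₄)₂ here. The common ion gives [PO₄³⁻] ≈ 0.242 mol L⁻¹, and [Ba²⁺] = 3s.
Ksp = [Ba²⁺]^3[PO₄³⁻]^2 = (3s)^3(0.242)^2
(3s)^3 = 3.95×10⁻³⁰ / (0.242)^2 = 6.74×10⁻²⁹
s = 1.36×10⁻¹⁰ mol L⁻¹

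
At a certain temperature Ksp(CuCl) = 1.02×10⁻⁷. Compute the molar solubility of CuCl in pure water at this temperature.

CuCl(s) ⇌ Cu⁺(aq) + Cl⁻(aq)
If s mol/L of CuCl dissolves, [Cu⁺] = s and [Cl⁻] = s.
Ksp = [Cu⁺][Cl⁻] = s · s = s^2
s^2 = 1.02×10⁻⁷
s = 3.19×10⁻⁴ mol/L

3.19×10⁻⁴ M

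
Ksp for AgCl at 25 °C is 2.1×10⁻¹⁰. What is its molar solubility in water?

AgCl(s) ⇌ Ag⁺(aq) + Cl⁻(aq)
With molar solubility s: [Ag⁺] = s, [Cl⁻] = s.
Ksp = [Ag⁺][Cl⁻] = s · s = s^2
s^2 = 2.1×10⁻¹⁰
s = 1.4×10⁻⁵ mol L⁻¹

1.4×10⁻⁵ M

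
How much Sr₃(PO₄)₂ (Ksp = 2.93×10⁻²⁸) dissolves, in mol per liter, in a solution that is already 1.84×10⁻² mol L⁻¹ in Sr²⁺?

Sr₃(PO₄)₂(s) ⇌ 3 Sr²⁺(aq) + 2 PO₄³⁻(aq)
With Sr²⁺ already at 1.84×10⁻² mol L⁻¹ and s small, take [Sr²⁺] ≈ 1.84×10⁻² mol L⁻¹ and [PO₄³⁻] = 2s.
Ksp = [Sr²⁺]^3[PO₄³⁻]^2 = (1.84×10⁻²)^3(2s)^2
(2s)^2 = 2.93×10⁻²⁸ / (1.84×10⁻²)^3 = 4.70×10⁻²³
s = 3.43×10⁻¹² mol L⁻¹

3.43×10⁻¹² M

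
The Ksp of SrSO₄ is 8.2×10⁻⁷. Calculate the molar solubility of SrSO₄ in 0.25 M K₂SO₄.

3.3×10⁻⁶ M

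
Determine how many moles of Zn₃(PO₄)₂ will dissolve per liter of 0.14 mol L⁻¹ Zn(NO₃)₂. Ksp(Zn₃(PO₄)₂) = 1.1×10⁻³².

1.0×10⁻¹⁵ M

Zn₃(PO₄)₂(s) ⇌ 3 Zn²⁺(aq) + 2 PO₄³⁻(aq)
With Zn²⁺ already at 0.14 mol L⁻¹ and s small, take [Zn²⁺] ≈ 0.14 mol L⁻¹ and [PO₄³⁻] = 2s.
Ksp = [Zn²⁺]^3[PO₄³⁻]^2 = (0.14)^3(2s)^2
(2s)^2 = 1.1×10⁻³² / (0.14)^3 = 4.0×10⁻³⁰
s = 1.0×10⁻¹⁵ mol L⁻¹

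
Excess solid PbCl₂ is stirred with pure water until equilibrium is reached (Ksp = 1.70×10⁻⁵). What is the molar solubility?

1.62×10⁻² M

PbCl₂(s) ⇌ Pb²⁺(aq) + 2 Cl⁻(aq)
For each mole of PbCl₂ that dissolves per liter, [Pb²⁺] = s and [Cl⁻] = 2s; let s denote this solubility.
Ksp = [Pb²⁺][Cl⁻]^2 = s · (2s)^2 = 4s^3
4s^3 = 1.70×10⁻⁵  ⇒  s^3 = 4.25×10⁻⁶
s = 1.62×10⁻² M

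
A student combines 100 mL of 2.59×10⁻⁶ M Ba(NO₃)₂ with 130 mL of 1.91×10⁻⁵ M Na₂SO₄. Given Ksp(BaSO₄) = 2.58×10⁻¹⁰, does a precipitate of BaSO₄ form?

No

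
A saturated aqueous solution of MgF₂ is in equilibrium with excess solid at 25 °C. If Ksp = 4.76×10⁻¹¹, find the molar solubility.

2.28×10⁻⁴ M

MgF₂(s) ⇌ Mg²⁺(aq) + 2 F⁻(aq)
Let s be the molar solubility. Then [Mg²⁺] = s and [F⁻] = 2s.
Ksp = [Mg²⁺][F⁻]^2 = s · (2s)^2 = 4s^3
4s^3 = 4.76×10⁻¹¹  ⇒  s^3 = 1.19×10⁻¹¹
s = (1.19×10⁻¹¹)^(1/3) = 2.28×10⁻⁴ mol L⁻¹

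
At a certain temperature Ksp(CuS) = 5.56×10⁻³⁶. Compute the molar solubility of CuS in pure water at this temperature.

2.36×10⁻¹⁸ M

CuS(s) ⇌ Cu²⁺(aq) + S²⁻(aq)
Call the molar solubility s, so that [Cu²⁺] = s and [S²⁻] = s.
Ksp = [Cu²⁺][S²⁻] = s · s = s^2
s^2 = 5.56×10⁻³⁶
s = (5.56×10⁻³⁶)^(1/2) = 2.36×10⁻¹⁸ mol L⁻¹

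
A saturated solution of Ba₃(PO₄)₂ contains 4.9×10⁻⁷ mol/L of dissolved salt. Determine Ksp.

Ksp = 3.1×10⁻³⁰

Ba₃(PO₄)₂(s) ⇌ 3 Ba²⁺(aq) + 2 PO₄³⁻(aq)
For each mole of Ba₃(PO₄)₂ that dissolves per liter, [Ba²⁺] = 3s and [PO₄³⁻] = 2s; let s denote this solubility.
Ksp = [Ba²⁺]^3[PO₄³⁻]^2 = (3s)^3 · (2s)^2 = 108s^5
Ksp = 108 × (4.9×10⁻⁷)^5 = 3.1×10⁻³⁰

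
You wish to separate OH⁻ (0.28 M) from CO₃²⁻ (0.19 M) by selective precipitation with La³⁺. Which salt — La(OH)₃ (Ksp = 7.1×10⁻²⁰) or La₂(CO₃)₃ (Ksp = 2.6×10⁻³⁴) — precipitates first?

Each salt precipitates once Q = Ksp for that salt.
For La(OH)₃: [La³⁺] = (Ksp/[OH⁻]^3) = 3.2×10⁻¹⁸ M
For La₂(CO₃)₃: [La³⁺] = (Ksp/[CO₃²⁻]^3)^(1/2) = 1.9×10⁻¹⁶ M
Since La(OH)₃ needs less La³⁺ to reach saturation, it precipitates first.

La(OH)₃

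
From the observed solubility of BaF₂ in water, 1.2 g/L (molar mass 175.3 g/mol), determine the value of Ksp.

Ksp = 1.3×10⁻⁶

Convert to molarity: s = 1.2 / 175.3 = 6.845×10⁻³ mol/L
BaF₂(s) ⇌ Ba²⁺(aq) + 2 F⁻(aq)
If s mol/L of BaF₂ dissolves, [Ba²⁺] = s and [F⁻] = 2s.
Ksp = [Ba²⁺][F⁻]^2 = s · (2s)^2 = 4s^3
Ksp = 4 × (6.845×10⁻³)^3 = 1.3×10⁻⁶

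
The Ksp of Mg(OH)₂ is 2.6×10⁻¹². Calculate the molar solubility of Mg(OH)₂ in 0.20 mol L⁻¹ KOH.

6.5×10⁻¹¹ M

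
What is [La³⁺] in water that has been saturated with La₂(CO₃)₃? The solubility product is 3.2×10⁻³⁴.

1.6×10⁻⁷ M

La₂(CO₃)₃(s) ⇌ 2 La³⁺(aq) + 3 CO₃²⁻(aq)
For each mole of La₂(CO₃)₃ that dissolves per liter, [La³⁺] = 2s and [CO₃²⁻] = 3s; let s denote this solubility.
Ksp = [La³⁺]^2[CO₃²⁻]^3 = (2s)^2 · (3s)^3 = 108s^5 = 3.2×10⁻³⁴
s = 7.8×10⁻⁸ mol/L
[La³⁺] = 2s = 1.6×10⁻⁷ mol/L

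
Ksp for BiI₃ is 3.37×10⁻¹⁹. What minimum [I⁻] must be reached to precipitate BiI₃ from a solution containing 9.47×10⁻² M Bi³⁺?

Each salt precipitates once Q = Ksp for that salt.
BiI₃(s) ⇌ Bi³⁺(aq) + 3 I⁻(aq)
Ksp = [Bi³⁺][I⁻]^3 = [I⁻]^3(9.47×10⁻²)
[I⁻]^3 = 3.37×10⁻¹⁹ / (9.47×10⁻²) = 3.56×10⁻¹⁸
[I⁻] = 1.53×10⁻⁶ M

1.53×10⁻⁶ M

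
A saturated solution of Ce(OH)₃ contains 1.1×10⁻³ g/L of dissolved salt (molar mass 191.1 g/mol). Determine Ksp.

Ksp = 3.0×10⁻²⁰

s = (1.1×10⁻³ g L⁻¹)/(191.1 g mol⁻¹) = 5.756×10⁻⁶ M
Ce(OH)₃(s) ⇌ Ce³⁺(aq) + 3 OH⁻(aq)
Let s be the molar solubility. Then [Ce³⁺] = s and [OH⁻] = 3s.
Ksp = [Ce³⁺][OH⁻]^3 = s · (3s)^3 = 27s^4
Ksp = 27 × (5.756×10⁻⁶)^4 = 3.0×10⁻²⁰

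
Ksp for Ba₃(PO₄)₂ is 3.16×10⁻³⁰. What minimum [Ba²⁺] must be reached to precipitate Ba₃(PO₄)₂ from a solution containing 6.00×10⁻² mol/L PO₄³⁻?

9.57×10⁻¹⁰ M

Each salt precipitates once Q = Ksp for that salt.
Ba₃(PO₄)₂(s) ⇌ 3 Ba²⁺(aq) + 2 PO₄³⁻(aq)
Ksp = [Ba²⁺]^3[PO₄³⁻]^2 = [Ba²⁺]^3(6.00×10⁻²)^2
[Ba²⁺]^3 = 3.16×10⁻³⁰ / (6.00×10⁻²)^2 = 8.78×10⁻²⁸
[Ba²⁺] = 9.57×10⁻¹⁰ mol/L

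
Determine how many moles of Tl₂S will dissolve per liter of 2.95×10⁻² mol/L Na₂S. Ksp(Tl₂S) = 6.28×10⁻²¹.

2.31×10⁻¹⁰ M

Tl₂S(s) ⇌ 2 Tl⁺(aq) + S²⁻(aq)
Let s be the solubility of Tl₂S here. The common ion gives [S²⁻] ≈ 2.95×10⁻² mol/L, and [Tl⁺] = 2s.
Ksp = [Tl⁺]^2[S²⁻] = (2s)^2(2.95×10⁻²)
(2s)^2 = 6.28×10⁻²¹ / (2.95×10⁻²) = 2.13×10⁻¹⁹
s = 2.31×10⁻¹⁰ mol/L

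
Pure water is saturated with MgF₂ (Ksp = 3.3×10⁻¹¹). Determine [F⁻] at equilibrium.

MgF₂(s) ⇌ Mg²⁺(aq) + 2 F⁻(aq)
Call the molar solubility s, so that [Mg²⁺] = s and [F⁻] = 2s.
Ksp = [Mg²⁺][F⁻]^2 = s · (2s)^2 = 4s^3 = 3.3×10⁻¹¹
s = 2.0×10⁻⁴ M
[F⁻] = 2s = 4.0×10⁻⁴ M

4.0×10⁻⁴ M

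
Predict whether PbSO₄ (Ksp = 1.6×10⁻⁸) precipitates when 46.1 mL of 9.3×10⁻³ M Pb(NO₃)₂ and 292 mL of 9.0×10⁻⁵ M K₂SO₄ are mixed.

Total volume after mixing = 46.1 + 292 = 338.1 mL.
[Pb²⁺] = (9.3×10⁻³)(46.1)/338.1 = 1.3×10⁻³ M
[SO₄²⁻] = (9.0×10⁻⁵)(292)/338.1 = 7.8×10⁻⁵ M
Q = [Pb²⁺][SO₄²⁻] = 9.9×10⁻⁸
Because Q > Ksp (9.9×10⁻⁸ vs 1.6×10⁻⁸), a precipitate of PbSO₄ forms.

Yes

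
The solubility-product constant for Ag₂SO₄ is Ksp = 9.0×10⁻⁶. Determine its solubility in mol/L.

1.3×10⁻² M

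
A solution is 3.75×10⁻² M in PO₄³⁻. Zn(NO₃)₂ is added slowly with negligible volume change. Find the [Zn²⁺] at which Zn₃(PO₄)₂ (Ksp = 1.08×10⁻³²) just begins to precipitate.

1.97×10⁻¹⁰ M

The threshold for precipitation is Q = Ksp.
Zn₃(PO₄)₂(s) ⇌ 3 Zn²⁺(aq) + 2 PO₄³⁻(aq)
Ksp = [Zn²⁺]^3[PO₄³⁻]^2 = [Zn²⁺]^3(3.75×10⁻²)^2
[Zn²⁺]^3 = 1.08×10⁻³² / (3.75×10⁻²)^2 = 7.68×10⁻³⁰
[Zn²⁺] = 1.97×10⁻¹⁰ M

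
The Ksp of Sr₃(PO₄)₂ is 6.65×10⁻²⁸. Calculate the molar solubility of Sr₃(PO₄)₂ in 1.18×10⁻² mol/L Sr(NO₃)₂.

Sr₃(PO₄)₂(s) ⇌ 3 Sr²⁺(aq) + 2 PO₄³⁻(aq)
Let s be the solubility of Sr₃(PO₄)₂ here. The common ion gives [Sr²⁺] ≈ 1.18×10⁻² mol/L, and [PO₄³⁻] = 2s.
Ksp = [Sr²⁺]^3[PO₄³⁻]^2 = (1.18×10⁻²)^3(2s)^2
(2s)^2 = 6.65×10⁻²⁸ / (1.18×10⁻²)^3 = 4.05×10⁻²²
s = 1.01×10⁻¹¹ mol/L

1.01×10⁻¹¹ M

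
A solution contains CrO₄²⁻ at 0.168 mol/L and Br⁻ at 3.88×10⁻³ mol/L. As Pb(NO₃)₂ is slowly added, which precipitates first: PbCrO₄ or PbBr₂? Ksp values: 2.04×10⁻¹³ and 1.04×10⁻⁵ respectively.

PbCrO₄

A salt starts to precipitate once the ion product Q reaches its Ksp.
For PbCrO₄: [Pb²⁺] = (Ksp/[CrO₄²⁻]) = 1.21×10⁻¹² mol/L
For PbBr₂: [Pb²⁺] = (Ksp/[Br⁻]^2) = 0.691 mol/L
Since PbCrO₄ needs less Pb²⁺ to reach saturation, it precipitates first.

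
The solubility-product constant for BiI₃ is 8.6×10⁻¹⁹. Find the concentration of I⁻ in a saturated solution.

BiI₃(s) ⇌ Bi³⁺(aq) + 3 I⁻(aq)
For each mole of BiI₃ that dissolves per liter, [Bi³⁺] = s and [I⁻] = 3s; let s denote this solubility.
Ksp = [Bi³⁺][I⁻]^3 = s · (3s)^3 = 27s^4 = 8.6×10⁻¹⁹
s = 1.3×10⁻⁵ mol/L
[I⁻] = 3s = 4.0×10⁻⁵ mol/L

4.0×10⁻⁵ M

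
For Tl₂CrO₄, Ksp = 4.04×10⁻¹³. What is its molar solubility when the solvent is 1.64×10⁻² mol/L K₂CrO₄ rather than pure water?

Tl₂CrO₄(s) ⇌ 2 Tl⁺(aq) + CrO₄²⁻(aq)
Let s be the solubility of Tl₂CrO₄ here. The common ion gives [CrO₄²⁻] ≈ 1.64×10⁻² mol/L, and [Tl⁺] = 2s.
Ksp = [Tl⁺]^2[CrO₄²⁻] = (2s)^2(1.64×10⁻²)
(2s)^2 = 4.04×10⁻¹³ / (1.64×10⁻²) = 2.46×10⁻¹¹
s = 2.48×10⁻⁶ mol/L

2.48×10⁻⁶ M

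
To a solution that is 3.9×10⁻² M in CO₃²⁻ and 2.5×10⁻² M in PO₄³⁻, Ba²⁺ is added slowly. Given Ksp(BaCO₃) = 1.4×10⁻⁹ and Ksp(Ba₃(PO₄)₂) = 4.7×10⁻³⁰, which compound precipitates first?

Ba₃(PO₄)₂

Each salt precipitates once Q = Ksp for that salt.
For BaCO₃: [Ba²⁺] = (Ksp/[CO₃²⁻]) = 3.6×10⁻⁸ M
For Ba₃(PO₄)₂: [Ba²⁺] = (Ksp/[PO₄³⁻]^2)^(1/3) = 2.0×10⁻⁹ M
Ba₃(PO₄)₂ requires the lower [Ba²⁺], so it precipitates first.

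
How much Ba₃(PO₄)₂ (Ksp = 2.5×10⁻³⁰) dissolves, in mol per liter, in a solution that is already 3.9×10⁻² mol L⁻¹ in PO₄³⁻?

3.9×10⁻¹⁰ M

Ba₃(PO₄)₂(s) ⇌ 3 Ba²⁺(aq) + 2 PO₄³⁻(aq)
PO₄³⁻ is already present at 3.9×10⁻² mol L⁻¹. If s mol/L of Ba₃(PO₄)₂ dissolves, [Ba²⁺] = 3s while [PO₄³⁻] ≈ 3.9×10⁻² mol L⁻¹.
Ksp = [Ba²⁺]^3[PO₄³⁻]^2 = (3s)^3(3.9×10⁻²)^2
(3s)^3 = 2.5×10⁻³⁰ / (3.9×10⁻²)^2 = 1.6×10⁻²⁷
s = 3.9×10⁻¹⁰ mol L⁻¹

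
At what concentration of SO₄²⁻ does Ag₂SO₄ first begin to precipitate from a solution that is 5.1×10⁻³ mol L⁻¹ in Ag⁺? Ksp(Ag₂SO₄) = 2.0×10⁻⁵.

0.77 M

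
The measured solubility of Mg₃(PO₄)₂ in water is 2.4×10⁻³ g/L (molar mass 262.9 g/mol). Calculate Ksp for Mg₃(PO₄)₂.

Ksp = 6.8×10⁻²⁴

Convert to molarity: s = 2.4×10⁻³ / 262.9 = 9.129×10⁻⁶ mol/L
Mg₃(PO₄)₂(s) ⇌ 3 Mg²⁺(aq) + 2 PO₄³⁻(aq)
For each mole of Mg₃(PO₄)₂ that dissolves per liter, [Mg²⁺] = 3s and [PO₄³⁻] = 2s; let s denote this solubility.
Ksp = [Mg²⁺]^3[PO₄³⁻]^2 = (3s)^3 · (2s)^2 = 108s^5
Ksp = 108 × (9.129×10⁻⁶)^5 = 6.8×10⁻²⁴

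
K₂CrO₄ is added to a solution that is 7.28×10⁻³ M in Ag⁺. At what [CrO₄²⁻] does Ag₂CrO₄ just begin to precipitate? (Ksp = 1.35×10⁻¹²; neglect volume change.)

2.55×10⁻⁸ M

Precipitation begins when Q = Ksp.
Ag₂CrO₄(s) ⇌ 2 Ag⁺(aq) + CrO₄²⁻(aq)
Ksp = [Ag⁺]^2[CrO₄²⁻] = [CrO₄²⁻](7.28×10⁻³)^2
[CrO₄²⁻] = 1.35×10⁻¹² / (7.28×10⁻³)^2 = 2.55×10⁻⁸
[CrO₄²⁻] = 2.55×10⁻⁸ M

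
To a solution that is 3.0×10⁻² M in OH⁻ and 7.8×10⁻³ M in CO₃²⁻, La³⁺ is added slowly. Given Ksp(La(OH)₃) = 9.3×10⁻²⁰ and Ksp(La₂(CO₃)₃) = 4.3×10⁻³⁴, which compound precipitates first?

Precipitation of each salt begins when its ion product equals Ksp.
For La(OH)₃: [La³⁺] = (Ksp/[OH⁻]^3) = 3.4×10⁻¹⁵ M
For La₂(CO₃)₃: [La³⁺] = (Ksp/[CO₃²⁻]^3)^(1/2) = 3.0×10⁻¹⁴ M
The smaller threshold [La³⁺] is reached first, so La(OH)₃ precipitates first.

La(OH)₃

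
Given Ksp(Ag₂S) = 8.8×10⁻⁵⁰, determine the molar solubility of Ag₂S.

2.8×10⁻¹⁷ M

Ag₂S(s) ⇌ 2 Ag⁺(aq) + S²⁻(aq)
If s mol/L of Ag₂S dissolves, [Ag⁺] = 2s and [S²⁻] = s.
Ksp = [Ag⁺]^2[S²⁻] = (2s)^2 · s = 4s^3
4s^3 = 8.8×10⁻⁵⁰  ⇒  s^3 = 2.2×10⁻⁵⁰
s = 2.8×10⁻¹⁷ mol L⁻¹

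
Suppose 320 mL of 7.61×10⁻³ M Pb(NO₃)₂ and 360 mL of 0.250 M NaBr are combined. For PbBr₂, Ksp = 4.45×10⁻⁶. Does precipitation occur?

Yes

The combined volume is 680 mL.
[Pb²⁺] = (7.61×10⁻³)(320)/680 = 3.58×10⁻³ M
[Br⁻] = (0.250)(360)/680 = 0.132 M
Q = [Pb²⁺][Br⁻]^2 = 6.27×10⁻⁵
Because Q > Ksp (6.27×10⁻⁵ vs 4.45×10⁻⁶), a precipitate of PbBr₂ forms.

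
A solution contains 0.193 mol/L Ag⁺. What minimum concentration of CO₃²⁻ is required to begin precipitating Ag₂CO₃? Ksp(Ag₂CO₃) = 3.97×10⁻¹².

1.07×10⁻¹⁰ M

A salt starts to precipitate once the ion product Q reaches its Ksp.
Ag₂CO₃(s) ⇌ 2 Ag⁺(aq) + CO₃²⁻(aq)
Ksp = [Ag⁺]^2[CO₃²⁻] = [CO₃²⁻](0.193)^2
[CO₃²⁻] = 3.97×10⁻¹² / (0.193)^2 = 1.07×10⁻¹⁰
[CO₃²⁻] = 1.07×10⁻¹⁰ mol/L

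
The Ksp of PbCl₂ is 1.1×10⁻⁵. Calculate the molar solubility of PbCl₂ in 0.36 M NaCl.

PbCl₂(s) ⇌ Pb²⁺(aq) + 2 Cl⁻(aq)
Let s be the solubility of PbCl₂ here. The common ion gives [Cl⁻] ≈ 0.36 M, and [Pb²⁺] = s.
Ksp = [Pb²⁺][Cl⁻]^2 = s(0.36)^2
s = 1.1×10⁻⁵ / (0.36)^2 = 8.5×10⁻⁵
s = 8.5×10⁻⁵ M

8.5×10⁻⁵ M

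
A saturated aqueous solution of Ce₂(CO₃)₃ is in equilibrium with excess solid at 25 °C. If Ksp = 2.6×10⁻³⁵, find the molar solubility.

Ce₂(CO₃)₃(s) ⇌ 2 Ce³⁺(aq) + 3 CO₃²⁻(aq)
If s mol/L of Ce₂(CO₃)₃ dissolves, [Ce³⁺] = 2s and [CO₃²⁻] = 3s.
Ksp = [Ce³⁺]^2[CO₃²⁻]^3 = (2s)^2 · (3s)^3 = 108s^5
108s^5 = 2.6×10⁻³⁵  ⇒  s^5 = 2.4×10⁻³⁷
Taking the 5th root, s = 4.7×10⁻⁸ mol L⁻¹.

4.7×10⁻⁸ M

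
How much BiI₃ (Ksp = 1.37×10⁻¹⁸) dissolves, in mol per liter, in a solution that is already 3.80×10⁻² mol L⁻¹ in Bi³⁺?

1.10×10⁻⁶ M

BiI₃(s) ⇌ Bi³⁺(aq) + 3 I⁻(aq)
With Bi³⁺ already at 3.80×10⁻² mol L⁻¹ and s small, take [Bi³⁺] ≈ 3.80×10⁻² mol L⁻¹ and [I⁻] = 3s.
Ksp = [Bi³⁺][I⁻]^3 = (3.80×10⁻²)(3s)^3
(3s)^3 = 1.37×10⁻¹⁸ / (3.80×10⁻²) = 3.61×10⁻¹⁷
s = 1.10×10⁻⁶ mol L⁻¹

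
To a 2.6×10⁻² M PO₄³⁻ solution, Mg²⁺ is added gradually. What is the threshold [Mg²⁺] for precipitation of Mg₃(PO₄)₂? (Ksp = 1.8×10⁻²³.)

Precipitation of each salt begins when its ion product equals Ksp.
Mg₃(PO₄)₂(s) ⇌ 3 Mg²⁺(aq) + 2 PO₄³⁻(aq)
Ksp = [Mg²⁺]^3[PO₄³⁻]^2 = [Mg²⁺]^3(2.6×10⁻²)^2
[Mg²⁺]^3 = 1.8×10⁻²³ / (2.6×10⁻²)^2 = 2.7×10⁻²⁰
[Mg²⁺] = 3.0×10⁻⁷ M

3.0×10⁻⁷ M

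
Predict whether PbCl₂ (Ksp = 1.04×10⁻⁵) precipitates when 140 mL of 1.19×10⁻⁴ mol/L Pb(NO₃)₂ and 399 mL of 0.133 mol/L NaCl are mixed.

After mixing, V = 140 mL + 399 mL = 539 mL.
[Pb²⁺] = (1.19×10⁻⁴)(140)/539 = 3.09×10⁻⁵ mol/L
[Cl⁻] = (0.133)(399)/539 = 9.85×10⁻² mol/L
Q = [Pb²⁺][Cl⁻]^2 = 3.00×10⁻⁷
Since Q (3.00×10⁻⁷) is less than Ksp (1.04×10⁻⁵), no PbCl₂ precipitates.

No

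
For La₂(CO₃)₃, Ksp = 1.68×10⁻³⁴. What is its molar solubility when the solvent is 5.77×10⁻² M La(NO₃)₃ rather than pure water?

1.23×10⁻¹¹ M

La₂(CO₃)₃(s) ⇌ 2 La³⁺(aq) + 3 CO₃²⁻(aq)
The solution already contains La³⁺ at 5.77×10⁻² M. Let s be the molar solubility of La₂(CO₃)₃.
[La³⁺] ≈ 5.77×10⁻² M (common ion dominates); [CO₃²⁻] = 3s.
Ksp = [La³⁺]^2[CO₃²⁻]^3 = (5.77×10⁻²)^2(3s)^3
(3s)^3 = 1.68×10⁻³⁴ / (5.77×10⁻²)^2 = 5.05×10⁻³²
s = 1.23×10⁻¹¹ M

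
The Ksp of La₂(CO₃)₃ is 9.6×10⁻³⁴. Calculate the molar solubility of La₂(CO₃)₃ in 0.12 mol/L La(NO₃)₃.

1.4×10⁻¹¹ M

La₂(CO₃)₃(s) ⇌ 2 La³⁺(aq) + 3 CO₃²⁻(aq)
Let s be the solubility of La₂(CO₃)₃ here. The common ion gives [La³⁺] ≈ 0.12 mol/L, and [CO₃²⁻] = 3s.
Ksp = [La³⁺]^2[CO₃²⁻]^3 = (0.12)^2(3s)^3
(3s)^3 = 9.6×10⁻³⁴ / (0.12)^2 = 6.7×10⁻³²
s = 1.4×10⁻¹¹ mol/L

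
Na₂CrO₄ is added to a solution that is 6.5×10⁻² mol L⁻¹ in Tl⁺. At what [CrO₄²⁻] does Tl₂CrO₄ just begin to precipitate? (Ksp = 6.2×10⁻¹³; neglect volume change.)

Each salt precipitates once Q = Ksp for that salt.
Tl₂CrO₄(s) ⇌ 2 Tl⁺(aq) + CrO₄²⁻(aq)
Ksp = [Tl⁺]^2[CrO₄²⁻] = [CrO₄²⁻](6.5×10⁻²)^2
[CrO₄²⁻] = 6.2×10⁻¹³ / (6.5×10⁻²)^2 = 1.5×10⁻¹⁰
[CrO₄²⁻] = 1.5×10⁻¹⁰ mol L⁻¹

1.5×10⁻¹⁰ M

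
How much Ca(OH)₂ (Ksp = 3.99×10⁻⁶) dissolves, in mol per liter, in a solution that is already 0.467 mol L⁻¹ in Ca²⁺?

1.46×10⁻³ M

Ca(OH)₂(s) ⇌ Ca²⁺(aq) + 2 OH⁻(aq)
With Ca²⁺ already at 0.467 mol L⁻¹ and s small, take [Ca²⁺] ≈ 0.467 mol L⁻¹ and [OH⁻] = 2s.
Ksp = [Ca²⁺][OH⁻]^2 = (0.467)(2s)^2
(2s)^2 = 3.99×10⁻⁶ / (0.467) = 8.54×10⁻⁶
s = 1.46×10⁻³ mol L⁻¹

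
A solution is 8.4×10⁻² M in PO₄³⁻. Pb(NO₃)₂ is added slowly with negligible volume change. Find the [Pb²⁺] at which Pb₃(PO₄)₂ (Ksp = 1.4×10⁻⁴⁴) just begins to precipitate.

1.3×10⁻¹⁴ M

Each salt precipitates once Q = Ksp for that salt.
Pb₃(PO₄)₂(s) ⇌ 3 Pb²⁺(aq) + 2 PO₄³⁻(aq)
Ksp = [Pb²⁺]^3[PO₄³⁻]^2 = [Pb²⁺]^3(8.4×10⁻²)^2
[Pb²⁺]^3 = 1.4×10⁻⁴⁴ / (8.4×10⁻²)^2 = 2.0×10⁻⁴²
[Pb²⁺] = 1.3×10⁻¹⁴ M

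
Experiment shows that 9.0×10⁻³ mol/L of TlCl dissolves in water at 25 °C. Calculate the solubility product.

Ksp = 8.1×10⁻⁵

TlCl(s) ⇌ Tl⁺(aq) + Cl⁻(aq)
With molar solubility s: [Tl⁺] = s, [Cl⁻] = s.
Ksp = [Tl⁺][Cl⁻] = s · s = s^2
Ksp = (9.0×10⁻³)^2 = 8.1×10⁻⁵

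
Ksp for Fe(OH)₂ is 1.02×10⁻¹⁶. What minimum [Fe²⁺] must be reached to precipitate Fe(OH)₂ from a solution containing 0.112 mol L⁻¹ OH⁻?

Precipitation of each salt begins when its ion product equals Ksp.
Fe(OH)₂(s) ⇌ Fe²⁺(aq) + 2 OH⁻(aq)
Ksp = [Fe²⁺][OH⁻]^2 = [Fe²⁺](0.112)^2
[Fe²⁺] = 1.02×10⁻¹⁶ / (0.112)^2 = 8.13×10⁻¹⁵
[Fe²⁺] = 8.13×10⁻¹⁵ mol L⁻¹

8.13×10⁻¹⁵ M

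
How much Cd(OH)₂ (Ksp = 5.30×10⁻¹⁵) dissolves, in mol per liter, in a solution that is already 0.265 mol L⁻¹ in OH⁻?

Cd(OH)₂(s) ⇌ Cd²⁺(aq) + 2 OH⁻(aq)
Let s be the solubility of Cd(OH)₂ here. The common ion gives [OH⁻] ≈ 0.265 mol L⁻¹, and [Cd²⁺] = s.
Ksp = [Cd²⁺][OH⁻]^2 = s(0.265)^2
s = 5.30×10⁻¹⁵ / (0.265)^2 = 7.55×10⁻¹⁴
s = 7.55×10⁻¹⁴ mol L⁻¹

7.55×10⁻¹⁴ M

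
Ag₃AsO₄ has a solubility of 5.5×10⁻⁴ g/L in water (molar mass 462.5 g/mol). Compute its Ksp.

Molar solubility s = (5.5×10⁻⁴ g/L) / (462.5 g/mol) = 1.189×10⁻⁶ mol/L
Ag₃AsO₄(s) ⇌ 3 Ag⁺(aq) + AsO₄³⁻(aq)
Call the molar solubility s, so that [Ag⁺] = 3s and [AsO₄³⁻] = s.
Ksp = [Ag⁺]^3[AsO₄³⁻] = (3s)^3 · s = 27s^4
Ksp = 27 × (1.189×10⁻⁶)^4 = 5.4×10⁻²³

Ksp = 5.4×10⁻²³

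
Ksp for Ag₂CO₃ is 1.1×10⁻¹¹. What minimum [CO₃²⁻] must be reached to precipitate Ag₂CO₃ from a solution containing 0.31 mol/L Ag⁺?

Precipitation begins when Q = Ksp.
Ag₂CO₃(s) ⇌ 2 Ag⁺(aq) + CO₃²⁻(aq)
Ksp = [Ag⁺]^2[CO₃²⁻] = [CO₃²⁻](0.31)^2
[CO₃²⁻] = 1.1×10⁻¹¹ / (0.31)^2 = 1.1×10⁻¹⁰
[CO₃²⁻] = 1.1×10⁻¹⁰ mol/L

1.1×10⁻¹⁰ M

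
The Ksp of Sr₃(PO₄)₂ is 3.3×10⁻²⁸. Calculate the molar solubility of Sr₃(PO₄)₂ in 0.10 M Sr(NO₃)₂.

2.9×10⁻¹³ M

Sr₃(PO₄)₂(s) ⇌ 3 Sr²⁺(aq) + 2 PO₄³⁻(aq)
Sr²⁺ is already present at 0.10 M. If s mol/L of Sr₃(PO₄)₂ dissolves, [PO₄³⁻] = 2s while [Sr²⁺] ≈ 0.10 M.
Ksp = [Sr²⁺]^3[PO₄³⁻]^2 = (0.10)^3(2s)^2
(2s)^2 = 3.3×10⁻²⁸ / (0.10)^3 = 3.3×10⁻²⁵
s = 2.9×10⁻¹³ M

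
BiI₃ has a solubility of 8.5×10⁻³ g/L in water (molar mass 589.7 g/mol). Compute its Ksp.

Ksp = 1.2×10⁻¹⁸

Molar solubility s = (8.5×10⁻³ g/L) / (589.7 g/mol) = 1.441×10⁻⁵ mol/L
BiI₃(s) ⇌ Bi³⁺(aq) + 3 I⁻(aq)
Call the molar solubility s, so that [Bi³⁺] = s and [I⁻] = 3s.
Ksp = [Bi³⁺][I⁻]^3 = s · (3s)^3 = 27s^4
Ksp = 27 × (1.441×10⁻⁵)^4 = 1.2×10⁻¹⁸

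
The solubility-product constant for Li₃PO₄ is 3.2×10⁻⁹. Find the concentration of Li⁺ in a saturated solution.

Li₃PO₄(s) ⇌ 3 Li⁺(aq) + PO₄³⁻(aq)
Let s be the molar solubility. Then [Li⁺] = 3s and [PO₄³⁻] = s.
Ksp = [Li⁺]^3[PO₄³⁻] = (3s)^3 · s = 27s^4 = 3.2×10⁻⁹
s = 3.3×10⁻³ mol/L
[Li⁺] = 3s = 9.9×10⁻³ mol/L

9.9×10⁻³ M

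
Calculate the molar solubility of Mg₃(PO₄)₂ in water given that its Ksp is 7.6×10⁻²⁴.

Mg₃(PO₄)₂(s) ⇌ 3 Mg²⁺(aq) + 2 PO₄³⁻(aq)
With molar solubility s: [Mg²⁺] = 3s, [PO₄³⁻] = 2s.
Ksp = [Mg²⁺]^3[PO₄³⁻]^2 = (3s)^3 · (2s)^2 = 108s^5
108s^5 = 7.6×10⁻²⁴  ⇒  s^5 = 7.0×10⁻²⁶
Taking the 5th root, s = 9.3×10⁻⁶ mol/L.

9.3×10⁻⁶ M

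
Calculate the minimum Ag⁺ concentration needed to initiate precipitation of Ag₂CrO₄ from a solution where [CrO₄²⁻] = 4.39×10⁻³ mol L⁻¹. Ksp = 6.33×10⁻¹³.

1.20×10⁻⁵ M

Each salt precipitates once Q = Ksp for that salt.
Ag₂CrO₄(s) ⇌ 2 Ag⁺(aq) + CrO₄²⁻(aq)
Ksp = [Ag⁺]^2[CrO₄²⁻] = [Ag⁺]^2(4.39×10⁻³)
[Ag⁺]^2 = 6.33×10⁻¹³ / (4.39×10⁻³) = 1.44×10⁻¹⁰
[Ag⁺] = 1.20×10⁻⁵ mol L⁻¹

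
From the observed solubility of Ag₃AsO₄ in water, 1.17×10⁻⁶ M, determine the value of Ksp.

Ksp = 5.06×10⁻²³

Ag₃AsO₄(s) ⇌ 3 Ag⁺(aq) + AsO₄³⁻(aq)
Call the molar solubility s, so that [Ag⁺] = 3s and [AsO₄³⁻] = s.
Ksp = [Ag⁺]^3[AsO₄³⁻] = (3s)^3 · s = 27s^4
Ksp = 27 × (1.17×10⁻⁶)^4 = 5.06×10⁻²³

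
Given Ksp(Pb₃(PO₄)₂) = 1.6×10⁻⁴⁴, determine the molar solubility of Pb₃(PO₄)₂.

6.8×10⁻¹⁰ M

Pb₃(PO₄)₂(s) ⇌ 3 Pb²⁺(aq) + 2 PO₄³⁻(aq)
Call the molar solubility s, so that [Pb²⁺] = 3s and [PO₄³⁻] = 2s.
Ksp = [Pb²⁺]^3[PO₄³⁻]^2 = (3s)^3 · (2s)^2 = 108s^5
108s^5 = 1.6×10⁻⁴⁴  ⇒  s^5 = 1.5×10⁻⁴⁶
s = 6.8×10⁻¹⁰ mol/L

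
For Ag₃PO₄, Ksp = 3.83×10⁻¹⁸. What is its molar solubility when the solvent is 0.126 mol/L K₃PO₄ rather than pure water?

Ag₃PO₄(s) ⇌ 3 Ag⁺(aq) + PO₄³⁻(aq)
The solution already contains PO₄³⁻ at 0.126 mol/L. Let s be the molar solubility of Ag₃PO₄.
[PO₄³⁻] ≈ 0.126 mol/L (common ion dominates); [Ag⁺] = 3s.
Ksp = [Ag⁺]^3[PO₄³⁻] = (3s)^3(0.126)
(3s)^3 = 3.83×10⁻¹⁸ / (0.126) = 3.04×10⁻¹⁷
s = 1.04×10⁻⁶ mol/L

1.04×10⁻⁶ M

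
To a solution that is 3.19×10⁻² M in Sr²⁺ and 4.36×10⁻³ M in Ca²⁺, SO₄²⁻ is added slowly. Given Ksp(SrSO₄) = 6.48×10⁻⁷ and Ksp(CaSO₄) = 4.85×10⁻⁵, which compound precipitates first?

The threshold for precipitation is Q = Ksp.
For SrSO₄: [SO₄²⁻] = (Ksp/[Sr²⁺]) = 2.03×10⁻⁵ M
For CaSO₄: [SO₄²⁻] = (Ksp/[Ca²⁺]) = 1.11×10⁻² M
Since SrSO₄ needs less SO₄²⁻ to reach saturation, it precipitates first.

SrSO₄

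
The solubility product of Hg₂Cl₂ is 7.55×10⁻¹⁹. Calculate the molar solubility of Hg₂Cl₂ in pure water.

Hg₂Cl₂(s) ⇌ Hg₂²⁺(aq) + 2 Cl⁻(aq)
Call the molar solubility s, so that [Hg₂²⁺] = s and [Cl⁻] = 2s.
Ksp = [Hg₂²⁺][Cl⁻]^2 = s · (2s)^2 = 4s^3
4s^3 = 7.55×10⁻¹⁹  ⇒  s^3 = 1.89×10⁻¹⁹
Taking the 3rd root, s = 5.74×10⁻⁷ mol L⁻¹.

5.74×10⁻⁷ M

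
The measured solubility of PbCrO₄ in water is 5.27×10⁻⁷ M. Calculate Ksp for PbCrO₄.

Ksp = 2.78×10⁻¹³

PbCrO₄(s) ⇌ Pb²⁺(aq) + CrO₄²⁻(aq)
For each mole of PbCrO₄ that dissolves per liter, [Pb²⁺] = s and [CrO₄²⁻] = s; let s denote this solubility.
Ksp = [Pb²⁺][CrO₄²⁻] = s · s = s^2
Ksp = (5.27×10⁻⁷)^2 = 2.78×10⁻¹³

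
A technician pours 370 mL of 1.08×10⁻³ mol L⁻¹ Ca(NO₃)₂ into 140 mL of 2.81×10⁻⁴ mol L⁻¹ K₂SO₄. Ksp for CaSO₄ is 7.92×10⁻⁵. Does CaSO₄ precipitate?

No

The combined volume is 510 mL.
[Ca²⁺] = (1.08×10⁻³)(370)/510 = 7.84×10⁻⁴ mol L⁻¹
[SO₄²⁻] = (2.81×10⁻⁴)(140)/510 = 7.71×10⁻⁵ mol L⁻¹
Q = [Ca²⁺][SO₄²⁻] = 6.04×10⁻⁸
Q = 6.04×10⁻⁸ < Ksp = 7.92×10⁻⁵, so the solution is unsaturated and no precipitate forms.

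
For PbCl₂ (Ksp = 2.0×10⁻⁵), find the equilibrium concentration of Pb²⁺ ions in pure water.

1.7×10⁻² M

PbCl₂(s) ⇌ Pb²⁺(aq) + 2 Cl⁻(aq)
Let s be the molar solubility. Then [Pb²⁺] = s and [Cl⁻] = 2s.
Ksp = [Pb²⁺][Cl⁻]^2 = s · (2s)^2 = 4s^3 = 2.0×10⁻⁵
s = 1.7×10⁻² mol/L
[Pb²⁺] = s = 1.7×10⁻² mol/L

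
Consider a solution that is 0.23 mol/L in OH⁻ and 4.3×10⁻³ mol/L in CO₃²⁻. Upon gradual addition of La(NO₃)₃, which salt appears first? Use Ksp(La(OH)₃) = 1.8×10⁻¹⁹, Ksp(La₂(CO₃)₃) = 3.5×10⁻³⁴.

The threshold for precipitation is Q = Ksp.
For La(OH)₃: [La³⁺] = (Ksp/[OH⁻]^3) = 1.5×10⁻¹⁷ mol/L
For La₂(CO₃)₃: [La³⁺] = (Ksp/[CO₃²⁻]^3)^(1/2) = 6.6×10⁻¹⁴ mol/L
Since La(OH)₃ needs less La³⁺ to reach saturation, it precipitates first.

La(OH)₃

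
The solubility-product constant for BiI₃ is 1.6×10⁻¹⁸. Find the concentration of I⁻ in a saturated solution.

4.7×10⁻⁵ M

BiI₃(s) ⇌ Bi³⁺(aq) + 3 I⁻(aq)
If s mol/L of BiI₃ dissolves, [Bi³⁺] = s and [I⁻] = 3s.
Ksp = [Bi³⁺][I⁻]^3 = s · (3s)^3 = 27s^4 = 1.6×10⁻¹⁸
s = 1.6×10⁻⁵ M
[I⁻] = 3s = 4.7×10⁻⁵ M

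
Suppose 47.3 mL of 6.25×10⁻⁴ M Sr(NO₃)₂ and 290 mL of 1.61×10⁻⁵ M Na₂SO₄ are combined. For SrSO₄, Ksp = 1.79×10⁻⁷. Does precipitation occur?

After mixing, V = 47.3 mL + 290 mL = 337.3 mL.
[Sr²⁺] = (6.25×10⁻⁴)(47.3)/337.3 = 8.76×10⁻⁵ M
[SO₄²⁻] = (1.61×10⁻⁵)(290)/337.3 = 1.38×10⁻⁵ M
Q = [Sr²⁺][SO₄²⁻] = 1.21×10⁻⁹
Since Q (1.21×10⁻⁹) is less than Ksp (1.79×10⁻⁷), no SrSO₄ precipitates.

No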